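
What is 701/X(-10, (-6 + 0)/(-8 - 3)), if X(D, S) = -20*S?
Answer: -7711/120 ≈ -64.258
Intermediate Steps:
701/X(-10, (-6 + 0)/(-8 - 3)) = 701/((-20*(-6 + 0)/(-8 - 3))) = 701/((-(-120)/(-11))) = 701/((-(-120)*(-1)/11)) = 701/((-20*6/11)) = 701/(-120/11) = 701*(-11/120) = -7711/120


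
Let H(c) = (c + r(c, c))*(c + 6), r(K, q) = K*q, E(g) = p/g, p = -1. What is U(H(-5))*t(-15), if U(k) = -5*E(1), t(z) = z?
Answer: -75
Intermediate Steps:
E(g) = -1/g
H(c) = (6 + c)*(c + c²) (H(c) = (c + c*c)*(c + 6) = (c + c²)*(6 + c) = (6 + c)*(c + c²))
U(k) = 5 (U(k) = -(-5)/1 = -(-5) = -5*(-1) = 5)
U(H(-5))*t(-15) = 5*(-15) = -75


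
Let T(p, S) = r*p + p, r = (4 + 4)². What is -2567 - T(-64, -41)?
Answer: 1593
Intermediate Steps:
r = 64 (r = 8² = 64)
T(p, S) = 65*p (T(p, S) = 64*p + p = 65*p)
-2567 - T(-64, -41) = -2567 - 65*(-64) = -2567 - 1*(-4160) = -2567 + 4160 = 1593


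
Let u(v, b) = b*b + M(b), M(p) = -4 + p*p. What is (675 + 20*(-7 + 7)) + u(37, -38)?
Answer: 3559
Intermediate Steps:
M(p) = -4 + p**2
u(v, b) = -4 + 2*b**2 (u(v, b) = b*b + (-4 + b**2) = b**2 + (-4 + b**2) = -4 + 2*b**2)
(675 + 20*(-7 + 7)) + u(37, -38) = (675 + 20*(-7 + 7)) + (-4 + 2*(-38)**2) = (675 + 20*0) + (-4 + 2*1444) = (675 + 0) + (-4 + 2888) = 675 + 2884 = 3559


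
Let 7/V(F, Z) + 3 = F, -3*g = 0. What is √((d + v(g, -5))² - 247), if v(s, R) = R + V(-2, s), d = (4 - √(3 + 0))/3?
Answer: 2*√(-12431 + 190*√3)/15 ≈ 14.668*I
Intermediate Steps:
g = 0 (g = -⅓*0 = 0)
V(F, Z) = 7/(-3 + F)
d = 4/3 - √3/3 (d = (4 - √3)*(⅓) = 4/3 - √3/3 ≈ 0.75598)
v(s, R) = -7/5 + R (v(s, R) = R + 7/(-3 - 2) = R + 7/(-5) = R + 7*(-⅕) = R - 7/5 = -7/5 + R)
√((d + v(g, -5))² - 247) = √(((4/3 - √3/3) + (-7/5 - 5))² - 247) = √(((4/3 - √3/3) - 32/5)² - 247) = √((-76/15 - √3/3)² - 247) = √(-247 + (-76/15 - √3/3)²)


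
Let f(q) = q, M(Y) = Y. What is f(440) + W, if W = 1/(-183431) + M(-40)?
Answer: 73372399/183431 ≈ 400.00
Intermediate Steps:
W = -7337241/183431 (W = 1/(-183431) - 40 = -1/183431 - 40 = -7337241/183431 ≈ -40.000)
f(440) + W = 440 - 7337241/183431 = 73372399/183431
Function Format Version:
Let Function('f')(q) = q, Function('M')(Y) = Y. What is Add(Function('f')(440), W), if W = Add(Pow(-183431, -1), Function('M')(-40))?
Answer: Rational(73372399, 183431) ≈ 400.00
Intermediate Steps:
W = Rational(-7337241, 183431) (W = Add(Pow(-183431, -1), -40) = Add(Rational(-1, 183431), -40) = Rational(-7337241, 183431) ≈ -40.000)
Add(Function('f')(440), W) = Add(440, Rational(-7337241, 183431)) = Rational(73372399, 183431)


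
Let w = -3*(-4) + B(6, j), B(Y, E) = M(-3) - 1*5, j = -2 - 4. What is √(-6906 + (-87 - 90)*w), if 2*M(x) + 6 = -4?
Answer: 22*I*√15 ≈ 85.206*I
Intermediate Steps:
j = -6
M(x) = -5 (M(x) = -3 + (½)*(-4) = -3 - 2 = -5)
B(Y, E) = -10 (B(Y, E) = -5 - 1*5 = -5 - 5 = -10)
w = 2 (w = -3*(-4) - 10 = 12 - 10 = 2)
√(-6906 + (-87 - 90)*w) = √(-6906 + (-87 - 90)*2) = √(-6906 - 177*2) = √(-6906 - 354) = √(-7260) = 22*I*√15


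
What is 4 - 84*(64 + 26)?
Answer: -7556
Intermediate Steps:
4 - 84*(64 + 26) = 4 - 84*90 = 4 - 7560 = -7556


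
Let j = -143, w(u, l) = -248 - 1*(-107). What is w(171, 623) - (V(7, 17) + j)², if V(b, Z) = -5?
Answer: -22045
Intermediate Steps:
w(u, l) = -141 (w(u, l) = -248 + 107 = -141)
w(171, 623) - (V(7, 17) + j)² = -141 - (-5 - 143)² = -141 - 1*(-148)² = -141 - 1*21904 = -141 - 21904 = -22045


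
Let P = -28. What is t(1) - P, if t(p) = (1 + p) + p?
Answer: 31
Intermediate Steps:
t(p) = 1 + 2*p
t(1) - P = (1 + 2*1) - 1*(-28) = (1 + 2) + 28 = 3 + 28 = 31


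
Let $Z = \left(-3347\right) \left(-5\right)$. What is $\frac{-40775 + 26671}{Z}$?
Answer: $- \frac{14104}{16735} \approx -0.84278$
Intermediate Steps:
$Z = 16735$
$\frac{-40775 + 26671}{Z} = \frac{-40775 + 26671}{16735} = \left(-14104\right) \frac{1}{16735} = - \frac{14104}{16735}$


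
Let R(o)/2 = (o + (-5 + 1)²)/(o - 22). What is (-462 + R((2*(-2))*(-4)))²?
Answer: 2010724/9 ≈ 2.2341e+5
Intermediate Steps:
R(o) = 2*(16 + o)/(-22 + o) (R(o) = 2*((o + (-5 + 1)²)/(o - 22)) = 2*((o + (-4)²)/(-22 + o)) = 2*((o + 16)/(-22 + o)) = 2*((16 + o)/(-22 + o)) = 2*(16 + o)/(-22 + o))
(-462 + R((2*(-2))*(-4)))² = (-462 + 2*(16 + (2*(-2))*(-4))/(-22 + (2*(-2))*(-4)))² = (-462 + 2*(16 - 4*(-4))/(-22 - 4*(-4)))² = (-462 + 2*(16 + 16)/(-22 + 16))² = (-462 + 2*32/(-6))² = (-462 + 2*(-⅙)*32)² = (-462 - 32/3)² = (-1418/3)² = 2010724/9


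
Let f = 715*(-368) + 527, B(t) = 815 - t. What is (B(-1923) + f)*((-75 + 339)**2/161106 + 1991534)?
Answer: -1263242349345250/2441 ≈ -5.1751e+11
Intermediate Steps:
f = -262593 (f = -263120 + 527 = -262593)
(B(-1923) + f)*((-75 + 339)**2/161106 + 1991534) = ((815 - 1*(-1923)) - 262593)*((-75 + 339)**2/161106 + 1991534) = ((815 + 1923) - 262593)*(264**2*(1/161106) + 1991534) = (2738 - 262593)*(69696*(1/161106) + 1991534) = -259855*(1056/2441 + 1991534) = -259855*4861335550/2441 = -1263242349345250/2441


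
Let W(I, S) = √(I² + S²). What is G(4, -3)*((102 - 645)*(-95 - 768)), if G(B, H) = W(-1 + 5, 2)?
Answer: 937218*√5 ≈ 2.0957e+6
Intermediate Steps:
G(B, H) = 2*√5 (G(B, H) = √((-1 + 5)² + 2²) = √(4² + 4) = √(16 + 4) = √20 = 2*√5)
G(4, -3)*((102 - 645)*(-95 - 768)) = (2*√5)*((102 - 645)*(-95 - 768)) = (2*√5)*(-543*(-863)) = (2*√5)*468609 = 937218*√5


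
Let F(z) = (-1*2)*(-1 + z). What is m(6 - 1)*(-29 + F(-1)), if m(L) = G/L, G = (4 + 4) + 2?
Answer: -50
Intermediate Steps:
F(z) = 2 - 2*z (F(z) = -2*(-1 + z) = 2 - 2*z)
G = 10 (G = 8 + 2 = 10)
m(L) = 10/L
m(6 - 1)*(-29 + F(-1)) = (10/(6 - 1))*(-29 + (2 - 2*(-1))) = (10/5)*(-29 + (2 + 2)) = (10*(⅕))*(-29 + 4) = 2*(-25) = -50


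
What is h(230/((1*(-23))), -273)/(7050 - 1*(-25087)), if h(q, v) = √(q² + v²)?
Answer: √74629/32137 ≈ 0.0085006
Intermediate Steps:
h(230/((1*(-23))), -273)/(7050 - 1*(-25087)) = √((230/((1*(-23))))² + (-273)²)/(7050 - 1*(-25087)) = √((230/(-23))² + 74529)/(7050 + 25087) = √((230*(-1/23))² + 74529)/32137 = √((-10)² + 74529)*(1/32137) = √(100 + 74529)*(1/32137) = √74629*(1/32137) = √74629/32137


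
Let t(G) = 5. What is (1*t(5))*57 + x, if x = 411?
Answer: 696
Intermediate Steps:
(1*t(5))*57 + x = (1*5)*57 + 411 = 5*57 + 411 = 285 + 411 = 696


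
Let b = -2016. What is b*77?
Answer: -155232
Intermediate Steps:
b*77 = -2016*77 = -155232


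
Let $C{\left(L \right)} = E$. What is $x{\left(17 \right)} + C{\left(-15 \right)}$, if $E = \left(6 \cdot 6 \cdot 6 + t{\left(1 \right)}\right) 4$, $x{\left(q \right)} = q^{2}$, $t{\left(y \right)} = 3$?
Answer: $1165$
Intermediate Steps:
$E = 876$ ($E = \left(6 \cdot 6 \cdot 6 + 3\right) 4 = \left(36 \cdot 6 + 3\right) 4 = \left(216 + 3\right) 4 = 219 \cdot 4 = 876$)
$C{\left(L \right)} = 876$
$x{\left(17 \right)} + C{\left(-15 \right)} = 17^{2} + 876 = 289 + 876 = 1165$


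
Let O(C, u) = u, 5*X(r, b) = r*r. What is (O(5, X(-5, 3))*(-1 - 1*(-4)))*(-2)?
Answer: -30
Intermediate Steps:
X(r, b) = r²/5 (X(r, b) = (r*r)/5 = r²/5)
(O(5, X(-5, 3))*(-1 - 1*(-4)))*(-2) = (((⅕)*(-5)²)*(-1 - 1*(-4)))*(-2) = (((⅕)*25)*(-1 + 4))*(-2) = (5*3)*(-2) = 15*(-2) = -30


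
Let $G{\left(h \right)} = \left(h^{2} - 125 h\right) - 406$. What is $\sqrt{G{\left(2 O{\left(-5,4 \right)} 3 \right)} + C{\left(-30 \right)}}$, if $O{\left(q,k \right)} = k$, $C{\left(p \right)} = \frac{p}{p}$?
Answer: $i \sqrt{2829} \approx 53.188 i$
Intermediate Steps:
$C{\left(p \right)} = 1$
$G{\left(h \right)} = -406 + h^{2} - 125 h$
$\sqrt{G{\left(2 O{\left(-5,4 \right)} 3 \right)} + C{\left(-30 \right)}} = \sqrt{\left(-406 + \left(2 \cdot 4 \cdot 3\right)^{2} - 125 \cdot 2 \cdot 4 \cdot 3\right) + 1} = \sqrt{\left(-406 + \left(8 \cdot 3\right)^{2} - 125 \cdot 8 \cdot 3\right) + 1} = \sqrt{\left(-406 + 24^{2} - 3000\right) + 1} = \sqrt{\left(-406 + 576 - 3000\right) + 1} = \sqrt{-2830 + 1} = \sqrt{-2829} = i \sqrt{2829}$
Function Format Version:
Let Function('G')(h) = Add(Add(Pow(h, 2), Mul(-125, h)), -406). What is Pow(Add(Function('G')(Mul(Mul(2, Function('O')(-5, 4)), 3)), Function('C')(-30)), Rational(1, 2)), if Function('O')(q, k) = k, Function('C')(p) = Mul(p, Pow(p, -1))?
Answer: Mul(I, Pow(2829, Rational(1, 2))) ≈ Mul(53.188, I)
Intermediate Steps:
Function('C')(p) = 1
Function('G')(h) = Add(-406, Pow(h, 2), Mul(-125, h))
Pow(Add(Function('G')(Mul(Mul(2, Function('O')(-5, 4)), 3)), Function('C')(-30)), Rational(1, 2)) = Pow(Add(Add(-406, Pow(Mul(Mul(2, 4), 3), 2), Mul(-125, Mul(Mul(2, 4), 3))), 1), Rational(1, 2)) = Pow(Add(Add(-406, Pow(Mul(8, 3), 2), Mul(-125, Mul(8, 3))), 1), Rational(1, 2)) = Pow(Add(Add(-406, Pow(24, 2), Mul(-125, 24)), 1), Rational(1, 2)) = Pow(Add(Add(-406, 576, -3000), 1), Rational(1, 2)) = Pow(Add(-2830, 1), Rational(1, 2)) = Pow(-2829, Rational(1, 2)) = Mul(I, Pow(2829, Rational(1, 2)))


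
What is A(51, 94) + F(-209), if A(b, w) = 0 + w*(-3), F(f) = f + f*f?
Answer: 43190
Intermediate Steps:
F(f) = f + f²
A(b, w) = -3*w (A(b, w) = 0 - 3*w = -3*w)
A(51, 94) + F(-209) = -3*94 - 209*(1 - 209) = -282 - 209*(-208) = -282 + 43472 = 43190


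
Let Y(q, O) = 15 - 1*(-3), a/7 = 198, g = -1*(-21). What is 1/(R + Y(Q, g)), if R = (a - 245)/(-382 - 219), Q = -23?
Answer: 601/9677 ≈ 0.062106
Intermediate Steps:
g = 21
a = 1386 (a = 7*198 = 1386)
Y(q, O) = 18 (Y(q, O) = 15 + 3 = 18)
R = -1141/601 (R = (1386 - 245)/(-382 - 219) = 1141/(-601) = 1141*(-1/601) = -1141/601 ≈ -1.8985)
1/(R + Y(Q, g)) = 1/(-1141/601 + 18) = 1/(9677/601) = 601/9677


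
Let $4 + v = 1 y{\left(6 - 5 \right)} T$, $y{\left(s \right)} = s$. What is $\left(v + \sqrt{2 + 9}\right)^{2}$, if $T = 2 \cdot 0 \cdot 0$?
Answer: $\left(4 - \sqrt{11}\right)^{2} \approx 0.467$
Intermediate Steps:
$T = 0$ ($T = 0 \cdot 0 = 0$)
$v = -4$ ($v = -4 + 1 \left(6 - 5\right) 0 = -4 + 1 \cdot 1 \cdot 0 = -4 + 1 \cdot 0 = -4 + 0 = -4$)
$\left(v + \sqrt{2 + 9}\right)^{2} = \left(-4 + \sqrt{2 + 9}\right)^{2} = \left(-4 + \sqrt{11}\right)^{2}$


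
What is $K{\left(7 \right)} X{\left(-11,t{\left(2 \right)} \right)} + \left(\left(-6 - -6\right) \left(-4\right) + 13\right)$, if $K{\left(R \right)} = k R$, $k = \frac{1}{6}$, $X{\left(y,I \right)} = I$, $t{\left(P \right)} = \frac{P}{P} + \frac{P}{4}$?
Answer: $\frac{59}{4} \approx 14.75$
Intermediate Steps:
$t{\left(P \right)} = 1 + \frac{P}{4}$ ($t{\left(P \right)} = 1 + P \frac{1}{4} = 1 + \frac{P}{4}$)
$k = \frac{1}{6} \approx 0.16667$
$K{\left(R \right)} = \frac{R}{6}$
$K{\left(7 \right)} X{\left(-11,t{\left(2 \right)} \right)} + \left(\left(-6 - -6\right) \left(-4\right) + 13\right) = \frac{1}{6} \cdot 7 \left(1 + \frac{1}{4} \cdot 2\right) + \left(\left(-6 - -6\right) \left(-4\right) + 13\right) = \frac{7 \left(1 + \frac{1}{2}\right)}{6} + \left(\left(-6 + 6\right) \left(-4\right) + 13\right) = \frac{7}{6} \cdot \frac{3}{2} + \left(0 \left(-4\right) + 13\right) = \frac{7}{4} + \left(0 + 13\right) = \frac{7}{4} + 13 = \frac{59}{4}$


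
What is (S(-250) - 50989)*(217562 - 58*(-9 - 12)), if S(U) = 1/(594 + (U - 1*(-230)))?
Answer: -3201592062150/287 ≈ -1.1155e+10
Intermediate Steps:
S(U) = 1/(824 + U) (S(U) = 1/(594 + (U + 230)) = 1/(594 + (230 + U)) = 1/(824 + U))
(S(-250) - 50989)*(217562 - 58*(-9 - 12)) = (1/(824 - 250) - 50989)*(217562 - 58*(-9 - 12)) = (1/574 - 50989)*(217562 - 58*(-21)) = (1/574 - 50989)*(217562 + 1218) = -29267685/574*218780 = -3201592062150/287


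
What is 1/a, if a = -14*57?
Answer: -1/798 ≈ -0.0012531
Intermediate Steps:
a = -798
1/a = 1/(-798) = -1/798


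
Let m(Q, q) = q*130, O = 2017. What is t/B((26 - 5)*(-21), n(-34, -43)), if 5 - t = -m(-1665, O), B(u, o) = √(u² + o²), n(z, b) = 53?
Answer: 52443*√197290/39458 ≈ 590.34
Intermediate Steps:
m(Q, q) = 130*q
B(u, o) = √(o² + u²)
t = 262215 (t = 5 - (-1)*130*2017 = 5 - (-1)*262210 = 5 - 1*(-262210) = 5 + 262210 = 262215)
t/B((26 - 5)*(-21), n(-34, -43)) = 262215/(√(53² + ((26 - 5)*(-21))²)) = 262215/(√(2809 + (21*(-21))²)) = 262215/(√(2809 + (-441)²)) = 262215/(√(2809 + 194481)) = 262215/(√197290) = 262215*(√197290/197290) = 52443*√197290/39458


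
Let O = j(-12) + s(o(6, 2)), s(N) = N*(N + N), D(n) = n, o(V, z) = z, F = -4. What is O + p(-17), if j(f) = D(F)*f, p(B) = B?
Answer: 39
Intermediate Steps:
s(N) = 2*N² (s(N) = N*(2*N) = 2*N²)
j(f) = -4*f
O = 56 (O = -4*(-12) + 2*2² = 48 + 2*4 = 48 + 8 = 56)
O + p(-17) = 56 - 17 = 39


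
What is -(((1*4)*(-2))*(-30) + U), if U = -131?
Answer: -109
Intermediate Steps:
-(((1*4)*(-2))*(-30) + U) = -(((1*4)*(-2))*(-30) - 131) = -((4*(-2))*(-30) - 131) = -(-8*(-30) - 131) = -(240 - 131) = -1*109 = -109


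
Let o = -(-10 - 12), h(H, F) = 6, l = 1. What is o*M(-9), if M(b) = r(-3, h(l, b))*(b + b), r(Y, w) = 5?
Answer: -1980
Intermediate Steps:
M(b) = 10*b (M(b) = 5*(b + b) = 5*(2*b) = 10*b)
o = 22 (o = -1*(-22) = 22)
o*M(-9) = 22*(10*(-9)) = 22*(-90) = -1980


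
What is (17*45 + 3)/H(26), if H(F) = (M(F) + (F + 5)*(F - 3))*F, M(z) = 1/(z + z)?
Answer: 512/12359 ≈ 0.041427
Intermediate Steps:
M(z) = 1/(2*z)
H(F) = F*(1/(2*F) + (-3 + F)*(5 + F)) (H(F) = (1/(2*F) + (F + 5)*(F - 3))*F = (1/(2*F) + (5 + F)*(-3 + F))*F = (1/(2*F) + (-3 + F)*(5 + F))*F = F*(1/(2*F) + (-3 + F)*(5 + F)))
(17*45 + 3)/H(26) = (17*45 + 3)/(1/2 + 26*(-15 + 26**2 + 2*26)) = (765 + 3)/(1/2 + 26*(-15 + 676 + 52)) = 768/(1/2 + 26*713) = 768/(1/2 + 18538) = 768/(37077/2) = 768*(2/37077) = 512/12359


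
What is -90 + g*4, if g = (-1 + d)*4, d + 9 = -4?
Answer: -314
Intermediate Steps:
d = -13 (d = -9 - 4 = -13)
g = -56 (g = (-1 - 13)*4 = -14*4 = -56)
-90 + g*4 = -90 - 56*4 = -90 - 224 = -314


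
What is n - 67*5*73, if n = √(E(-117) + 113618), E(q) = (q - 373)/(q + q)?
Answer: -24455 + √172816163/39 ≈ -24118.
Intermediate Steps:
E(q) = (-373 + q)/(2*q) (E(q) = (-373 + q)/((2*q)) = (-373 + q)*(1/(2*q)) = (-373 + q)/(2*q))
n = √172816163/39 (n = √((½)*(-373 - 117)/(-117) + 113618) = √((½)*(-1/117)*(-490) + 113618) = √(245/117 + 113618) = √(13293551/117) = √172816163/39 ≈ 337.08)
n - 67*5*73 = √172816163/39 - 67*5*73 = √172816163/39 - 335*73 = √172816163/39 - 24455 = -24455 + √172816163/39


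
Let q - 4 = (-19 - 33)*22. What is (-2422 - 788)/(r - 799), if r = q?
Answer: 3210/1939 ≈ 1.6555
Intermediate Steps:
q = -1140 (q = 4 + (-19 - 33)*22 = 4 - 52*22 = 4 - 1144 = -1140)
r = -1140
(-2422 - 788)/(r - 799) = (-2422 - 788)/(-1140 - 799) = -3210/(-1939) = -3210*(-1/1939) = 3210/1939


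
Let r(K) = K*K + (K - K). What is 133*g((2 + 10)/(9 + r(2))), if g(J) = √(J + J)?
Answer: 266*√78/13 ≈ 180.71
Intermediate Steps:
r(K) = K² (r(K) = K² + 0 = K²)
g(J) = √2*√J (g(J) = √(2*J) = √2*√J)
133*g((2 + 10)/(9 + r(2))) = 133*(√2*√((2 + 10)/(9 + 2²))) = 133*(√2*√(12/(9 + 4))) = 133*(√2*√(12/13)) = 133*(√2*(2*√39/13)) = 133*(2*√78/13) = 266*√78/13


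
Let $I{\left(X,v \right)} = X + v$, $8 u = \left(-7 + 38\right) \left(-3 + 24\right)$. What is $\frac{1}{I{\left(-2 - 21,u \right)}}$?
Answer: $\frac{8}{467} \approx 0.017131$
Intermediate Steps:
$u = \frac{651}{8}$ ($u = \frac{\left(-7 + 38\right) \left(-3 + 24\right)}{8} = \frac{31 \cdot 21}{8} = \frac{1}{8} \cdot 651 = \frac{651}{8} \approx 81.375$)
$\frac{1}{I{\left(-2 - 21,u \right)}} = \frac{1}{\left(-2 - 21\right) + \frac{651}{8}} = \frac{1}{-23 + \frac{651}{8}} = \frac{1}{\frac{467}{8}} = \frac{8}{467}$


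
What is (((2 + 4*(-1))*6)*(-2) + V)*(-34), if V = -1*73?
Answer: 1666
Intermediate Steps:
V = -73
(((2 + 4*(-1))*6)*(-2) + V)*(-34) = (((2 + 4*(-1))*6)*(-2) - 73)*(-34) = (((2 - 4)*6)*(-2) - 73)*(-34) = (-2*6*(-2) - 73)*(-34) = (-12*(-2) - 73)*(-34) = (24 - 73)*(-34) = -49*(-34) = 1666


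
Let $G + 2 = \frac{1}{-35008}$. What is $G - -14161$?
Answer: $\frac{495678271}{35008} \approx 14159.0$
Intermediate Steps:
$G = - \frac{70017}{35008}$ ($G = -2 + \frac{1}{-35008} = -2 - \frac{1}{35008} = - \frac{70017}{35008} \approx -2.0$)
$G - -14161 = - \frac{70017}{35008} - -14161 = - \frac{70017}{35008} + 14161 = \frac{495678271}{35008}$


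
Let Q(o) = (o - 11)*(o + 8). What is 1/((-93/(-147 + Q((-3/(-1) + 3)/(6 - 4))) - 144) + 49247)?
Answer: 235/11539298 ≈ 2.0365e-5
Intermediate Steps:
Q(o) = (-11 + o)*(8 + o)
1/((-93/(-147 + Q((-3/(-1) + 3)/(6 - 4))) - 144) + 49247) = 1/((-93/(-147 + (-88 + ((-3/(-1) + 3)/(6 - 4))² - 3*(-3/(-1) + 3)/(6 - 4))) - 144) + 49247) = 1/((-93/(-147 + (-88 + ((-3*(-1) + 3)/2)² - 3*(-3*(-1) + 3)/2)) - 144) + 49247) = 1/((-93/(-147 + (-88 + ((3 + 3)*(½))² - 3*(3 + 3)/2)) - 144) + 49247) = 1/((-93/(-147 + (-88 + (6*(½))² - 18/2)) - 144) + 49247) = 1/((-93/(-147 + (-88 + 3² - 3*3)) - 144) + 49247) = 1/((-93/(-147 + (-88 + 9 - 9)) - 144) + 49247) = 1/((-93/(-147 - 88) - 144) + 49247) = 1/((-93/(-235) - 144) + 49247) = 1/((-93*(-1/235) - 144) + 49247) = 1/((93/235 - 144) + 49247) = 1/(-33747/235 + 49247) = 1/(11539298/235) = 235/11539298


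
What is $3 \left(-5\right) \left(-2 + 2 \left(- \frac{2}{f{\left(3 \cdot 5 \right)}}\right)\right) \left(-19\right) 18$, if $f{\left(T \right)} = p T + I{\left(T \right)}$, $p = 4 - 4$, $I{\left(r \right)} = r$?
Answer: $-11628$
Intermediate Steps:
$p = 0$
$f{\left(T \right)} = T$ ($f{\left(T \right)} = 0 T + T = 0 + T = T$)
$3 \left(-5\right) \left(-2 + 2 \left(- \frac{2}{f{\left(3 \cdot 5 \right)}}\right)\right) \left(-19\right) 18 = 3 \left(-5\right) \left(-2 + 2 \left(- \frac{2}{3 \cdot 5}\right)\right) \left(-19\right) 18 = - 15 \left(-2 + 2 \left(- \frac{2}{15}\right)\right) \left(-19\right) 18 = - 15 \left(-2 - \frac{4}{15}\right) \left(-19\right) 18 = \left(-15\right) \left(- \frac{34}{15}\right) \left(-19\right) 18 = 34 \left(-19\right) 18 = \left(-646\right) 18 = -11628$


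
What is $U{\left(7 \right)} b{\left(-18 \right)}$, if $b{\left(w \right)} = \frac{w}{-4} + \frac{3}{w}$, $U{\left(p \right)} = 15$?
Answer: $65$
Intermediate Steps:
$b{\left(w \right)} = \frac{3}{w} - \frac{w}{4}$ ($b{\left(w \right)} = w \left(- \frac{1}{4}\right) + \frac{3}{w} = - \frac{w}{4} + \frac{3}{w} = \frac{3}{w} - \frac{w}{4}$)
$U{\left(7 \right)} b{\left(-18 \right)} = 15 \left(\frac{3}{-18} - - \frac{9}{2}\right) = 15 \left(3 \left(- \frac{1}{18}\right) + \frac{9}{2}\right) = 15 \left(- \frac{1}{6} + \frac{9}{2}\right) = 15 \cdot \frac{13}{3} = 65$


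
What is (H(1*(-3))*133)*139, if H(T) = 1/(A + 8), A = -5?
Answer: 18487/3 ≈ 6162.3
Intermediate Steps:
H(T) = 1/3 (H(T) = 1/(-5 + 8) = 1/3)
(H(1*(-3))*133)*139 = ((1/3)*133)*139 = (133/3)*139 = 18487/3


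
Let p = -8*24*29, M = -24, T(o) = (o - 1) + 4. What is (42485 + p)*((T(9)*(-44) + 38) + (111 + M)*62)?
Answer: 181040968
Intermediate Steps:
T(o) = 3 + o (T(o) = (-1 + o) + 4 = 3 + o)
p = -5568 (p = -192*29 = -5568)
(42485 + p)*((T(9)*(-44) + 38) + (111 + M)*62) = (42485 - 5568)*(((3 + 9)*(-44) + 38) + (111 - 24)*62) = 36917*((12*(-44) + 38) + 87*62) = 36917*((-528 + 38) + 5394) = 36917*(-490 + 5394) = 36917*4904 = 181040968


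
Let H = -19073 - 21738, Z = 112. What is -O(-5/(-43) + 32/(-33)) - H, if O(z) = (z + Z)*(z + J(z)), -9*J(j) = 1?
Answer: 247173899915/6040683 ≈ 40918.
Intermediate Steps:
J(j) = -1/9 (J(j) = -1/9*1 = -1/9)
O(z) = (112 + z)*(-1/9 + z) (O(z) = (z + 112)*(z - 1/9) = (112 + z)*(-1/9 + z))
H = -40811
-O(-5/(-43) + 32/(-33)) - H = -(-112/9 + (-5/(-43) + 32/(-33))**2 + 1007*(-5/(-43) + 32/(-33))/9) - 1*(-40811) = -(-112/9 + (-5*(-1/43) + 32*(-1/33))**2 + 1007*(-5*(-1/43) + 32*(-1/33))/9) + 40811 = -(-112/9 + (5/43 - 32/33)**2 + 1007*(5/43 - 32/33)/9) + 40811 = -(-112/9 + (-1211/1419)**2 + (1007/9)*(-1211/1419)) + 40811 = -(-112/9 + 1466521/2013561 - 1219477/12771) + 40811 = -1*(-647586002/6040683) + 40811 = 647586002/6040683 + 40811 = 247173899915/6040683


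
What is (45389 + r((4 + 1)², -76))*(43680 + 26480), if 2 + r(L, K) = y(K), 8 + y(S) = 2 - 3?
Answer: 3183720480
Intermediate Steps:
y(S) = -9 (y(S) = -8 + (2 - 3) = -8 - 1 = -9)
r(L, K) = -11 (r(L, K) = -2 - 9 = -11)
(45389 + r((4 + 1)², -76))*(43680 + 26480) = (45389 - 11)*(43680 + 26480) = 45378*70160 = 3183720480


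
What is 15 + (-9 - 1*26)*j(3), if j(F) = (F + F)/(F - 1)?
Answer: -90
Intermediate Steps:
j(F) = 2*F/(-1 + F) (j(F) = (2*F)/(-1 + F) = 2*F/(-1 + F))
15 + (-9 - 1*26)*j(3) = 15 + (-9 - 1*26)*(2*3/(-1 + 3)) = 15 + (-9 - 26)*(2*3/2) = 15 - 70*3/2 = 15 - 35*3 = 15 - 105 = -90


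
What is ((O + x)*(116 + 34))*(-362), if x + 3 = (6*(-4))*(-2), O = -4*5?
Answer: -1357500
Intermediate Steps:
O = -20
x = 45 (x = -3 + (6*(-4))*(-2) = -3 - 24*(-2) = -3 + 48 = 45)
((O + x)*(116 + 34))*(-362) = ((-20 + 45)*(116 + 34))*(-362) = (25*150)*(-362) = 3750*(-362) = -1357500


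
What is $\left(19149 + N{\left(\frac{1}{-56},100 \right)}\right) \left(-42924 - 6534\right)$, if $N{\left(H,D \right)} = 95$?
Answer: $-951769752$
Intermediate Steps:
$\left(19149 + N{\left(\frac{1}{-56},100 \right)}\right) \left(-42924 - 6534\right) = \left(19149 + 95\right) \left(-42924 - 6534\right) = 19244 \left(-49458\right) = -951769752$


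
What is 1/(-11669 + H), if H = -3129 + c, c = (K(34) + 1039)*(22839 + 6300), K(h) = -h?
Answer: 1/29269897 ≈ 3.4165e-8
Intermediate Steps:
c = 29284695 (c = (-1*34 + 1039)*(22839 + 6300) = (-34 + 1039)*29139 = 1005*29139 = 29284695)
H = 29281566 (H = -3129 + 29284695 = 29281566)
1/(-11669 + H) = 1/(-11669 + 29281566) = 1/29269897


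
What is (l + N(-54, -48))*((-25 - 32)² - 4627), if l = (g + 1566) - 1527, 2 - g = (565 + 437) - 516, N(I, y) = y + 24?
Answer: 646282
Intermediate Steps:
N(I, y) = 24 + y
g = -484 (g = 2 - ((565 + 437) - 516) = 2 - (1002 - 516) = 2 - 1*486 = 2 - 486 = -484)
l = -445 (l = (-484 + 1566) - 1527 = 1082 - 1527 = -445)
(l + N(-54, -48))*((-25 - 32)² - 4627) = (-445 + (24 - 48))*((-25 - 32)² - 4627) = (-445 - 24)*((-57)² - 4627) = -469*(3249 - 4627) = -469*(-1378) = 646282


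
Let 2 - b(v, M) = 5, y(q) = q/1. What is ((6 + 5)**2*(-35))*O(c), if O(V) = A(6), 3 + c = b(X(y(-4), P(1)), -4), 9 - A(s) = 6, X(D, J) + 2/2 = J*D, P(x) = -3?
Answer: -12705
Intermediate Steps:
y(q) = q (y(q) = q*1 = q)
X(D, J) = -1 + D*J (X(D, J) = -1 + J*D = -1 + D*J)
b(v, M) = -3 (b(v, M) = 2 - 1*5 = 2 - 5 = -3)
A(s) = 3 (A(s) = 9 - 1*6 = 9 - 6 = 3)
c = -6 (c = -3 - 3 = -6)
O(V) = 3
((6 + 5)**2*(-35))*O(c) = ((6 + 5)**2*(-35))*3 = (11**2*(-35))*3 = (121*(-35))*3 = -4235*3 = -12705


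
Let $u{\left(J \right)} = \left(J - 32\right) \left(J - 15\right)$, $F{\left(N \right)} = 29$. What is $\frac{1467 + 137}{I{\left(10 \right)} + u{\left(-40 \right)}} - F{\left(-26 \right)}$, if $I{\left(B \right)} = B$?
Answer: $- \frac{56763}{1985} \approx -28.596$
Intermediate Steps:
$u{\left(J \right)} = \left(-32 + J\right) \left(-15 + J\right)$
$\frac{1467 + 137}{I{\left(10 \right)} + u{\left(-40 \right)}} - F{\left(-26 \right)} = \frac{1467 + 137}{10 + \left(480 + \left(-40\right)^{2} - -1880\right)} - 29 = \frac{1604}{10 + \left(480 + 1600 + 1880\right)} - 29 = \frac{1604}{10 + 3960} - 29 = \frac{1604}{3970} - 29 = 1604 \cdot \frac{1}{3970} - 29 = \frac{802}{1985} - 29 = - \frac{56763}{1985}$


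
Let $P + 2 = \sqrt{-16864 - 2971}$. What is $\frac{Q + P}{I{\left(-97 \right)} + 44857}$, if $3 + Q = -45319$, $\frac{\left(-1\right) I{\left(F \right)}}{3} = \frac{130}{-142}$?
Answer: $- \frac{1609002}{1592521} + \frac{71 i \sqrt{19835}}{3185042} \approx -1.0103 + 0.0031395 i$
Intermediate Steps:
$I{\left(F \right)} = \frac{195}{71}$ ($I{\left(F \right)} = - 3 \frac{130}{-142} = - 3 \cdot 130 \left(- \frac{1}{142}\right) = \left(-3\right) \left(- \frac{65}{71}\right) = \frac{195}{71}$)
$Q = -45322$ ($Q = -3 - 45319 = -45322$)
$P = -2 + i \sqrt{19835}$ ($P = -2 + \sqrt{-16864 - 2971} = -2 + \sqrt{-19835} = -2 + i \sqrt{19835} \approx -2.0 + 140.84 i$)
$\frac{Q + P}{I{\left(-97 \right)} + 44857} = \frac{-45322 - \left(2 - i \sqrt{19835}\right)}{\frac{195}{71} + 44857} = \frac{-45324 + i \sqrt{19835}}{\frac{3185042}{71}} = \left(-45324 + i \sqrt{19835}\right) \frac{71}{3185042} = - \frac{1609002}{1592521} + \frac{71 i \sqrt{19835}}{3185042}$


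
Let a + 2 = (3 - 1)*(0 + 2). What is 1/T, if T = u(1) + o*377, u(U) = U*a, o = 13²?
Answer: 1/63715 ≈ 1.5695e-5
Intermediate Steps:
a = 2 (a = -2 + (3 - 1)*(0 + 2) = -2 + 2*2 = -2 + 4 = 2)
o = 169
u(U) = 2*U (u(U) = U*2 = 2*U)
T = 63715 (T = 2*1 + 169*377 = 2 + 63713 = 63715)
1/T = 1/63715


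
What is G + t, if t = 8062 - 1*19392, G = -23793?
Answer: -35123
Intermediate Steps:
t = -11330 (t = 8062 - 19392 = -11330)
G + t = -23793 - 11330 = -35123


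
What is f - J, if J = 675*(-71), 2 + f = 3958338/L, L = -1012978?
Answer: 24270493178/506489 ≈ 47919.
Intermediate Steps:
f = -2992147/506489 (f = -2 + 3958338/(-1012978) = -2 + 3958338*(-1/1012978) = -2 - 1979169/506489 = -2992147/506489 ≈ -5.9076)
J = -47925
f - J = -2992147/506489 - 1*(-47925) = -2992147/506489 + 47925 = 24270493178/506489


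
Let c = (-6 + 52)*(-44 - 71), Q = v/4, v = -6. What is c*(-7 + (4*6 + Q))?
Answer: -81995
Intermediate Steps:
Q = -3/2 (Q = -6/4 = -6*¼ = -3/2 ≈ -1.5000)
c = -5290 (c = 46*(-115) = -5290)
c*(-7 + (4*6 + Q)) = -5290*(-7 + (4*6 - 3/2)) = -5290*(-7 + (24 - 3/2)) = -5290*(-7 + 45/2) = -5290*31/2 = -81995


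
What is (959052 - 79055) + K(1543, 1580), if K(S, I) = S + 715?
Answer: 882255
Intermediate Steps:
K(S, I) = 715 + S
(959052 - 79055) + K(1543, 1580) = (959052 - 79055) + (715 + 1543) = 879997 + 2258 = 882255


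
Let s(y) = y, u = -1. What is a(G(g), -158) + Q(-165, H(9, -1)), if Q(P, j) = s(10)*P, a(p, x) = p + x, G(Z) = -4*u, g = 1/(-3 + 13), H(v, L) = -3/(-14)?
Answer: -1804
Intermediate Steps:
H(v, L) = 3/14 (H(v, L) = -3*(-1/14) = 3/14)
g = ⅒ (g = 1/10 = ⅒ ≈ 0.10000)
G(Z) = 4 (G(Z) = -4*(-1) = 4)
Q(P, j) = 10*P
a(G(g), -158) + Q(-165, H(9, -1)) = (4 - 158) + 10*(-165) = -154 - 1650 = -1804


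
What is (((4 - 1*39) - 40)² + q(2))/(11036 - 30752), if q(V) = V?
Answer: -5627/19716 ≈ -0.28540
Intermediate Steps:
(((4 - 1*39) - 40)² + q(2))/(11036 - 30752) = (((4 - 1*39) - 40)² + 2)/(11036 - 30752) = (((4 - 39) - 40)² + 2)/(-19716) = ((-35 - 40)² + 2)*(-1/19716) = ((-75)² + 2)*(-1/19716) = (5625 + 2)*(-1/19716) = 5627*(-1/19716) = -5627/19716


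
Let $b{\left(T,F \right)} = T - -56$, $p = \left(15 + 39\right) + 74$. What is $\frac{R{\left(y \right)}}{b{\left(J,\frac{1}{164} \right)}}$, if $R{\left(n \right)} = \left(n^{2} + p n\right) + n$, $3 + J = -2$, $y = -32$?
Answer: $- \frac{3104}{51} \approx -60.863$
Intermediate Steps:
$J = -5$ ($J = -3 - 2 = -5$)
$p = 128$ ($p = 54 + 74 = 128$)
$b{\left(T,F \right)} = 56 + T$ ($b{\left(T,F \right)} = T + 56 = 56 + T$)
$R{\left(n \right)} = n^{2} + 129 n$ ($R{\left(n \right)} = \left(n^{2} + 128 n\right) + n = n^{2} + 129 n$)
$\frac{R{\left(y \right)}}{b{\left(J,\frac{1}{164} \right)}} = \frac{\left(-32\right) \left(129 - 32\right)}{56 - 5} = \frac{\left(-32\right) 97}{51} = \left(-3104\right) \frac{1}{51} = - \frac{3104}{51}$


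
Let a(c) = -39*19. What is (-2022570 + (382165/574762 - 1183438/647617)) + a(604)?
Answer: -753128668950892845/372225642154 ≈ -2.0233e+6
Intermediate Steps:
a(c) = -741
(-2022570 + (382165/574762 - 1183438/647617)) + a(604) = (-2022570 + (382165/574762 - 1183438/647617)) - 741 = (-2022570 - 432698640951/372225642154) - 741 = -752852849750056731/372225642154 - 741 = -753128668950892845/372225642154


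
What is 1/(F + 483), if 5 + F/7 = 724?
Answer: 1/5516 ≈ 0.00018129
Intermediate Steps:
F = 5033 (F = -35 + 7*724 = -35 + 5068 = 5033)
1/(F + 483) = 1/(5033 + 483) = 1/5516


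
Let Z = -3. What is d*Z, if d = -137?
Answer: 411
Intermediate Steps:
d*Z = -137*(-3) = 411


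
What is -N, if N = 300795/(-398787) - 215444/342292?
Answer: 15739665714/11375133317 ≈ 1.3837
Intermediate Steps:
N = -15739665714/11375133317 (N = 300795*(-1/398787) - 215444*1/342292 = -100265/132929 - 53861/85573 = -15739665714/11375133317 ≈ -1.3837)
-N = -1*(-15739665714/11375133317) = 15739665714/11375133317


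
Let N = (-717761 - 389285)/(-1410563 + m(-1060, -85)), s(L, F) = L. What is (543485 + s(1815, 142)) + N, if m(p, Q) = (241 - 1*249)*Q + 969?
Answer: 384140955623/704457 ≈ 5.4530e+5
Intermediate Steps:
m(p, Q) = 969 - 8*Q (m(p, Q) = (241 - 249)*Q + 969 = -8*Q + 969 = 969 - 8*Q)
N = 553523/704457 (N = (-717761 - 389285)/(-1410563 + (969 - 8*(-85))) = -1107046/(-1410563 + (969 + 680)) = -1107046/(-1410563 + 1649) = -1107046/(-1408914) = -1107046*(-1/1408914) = 553523/704457 ≈ 0.78574)
(543485 + s(1815, 142)) + N = (543485 + 1815) + 553523/704457 = 545300 + 553523/704457 = 384140955623/704457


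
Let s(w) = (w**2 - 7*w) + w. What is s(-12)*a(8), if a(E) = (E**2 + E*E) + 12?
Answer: 30240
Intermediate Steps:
s(w) = w**2 - 6*w
a(E) = 12 + 2*E**2 (a(E) = (E**2 + E**2) + 12 = 2*E**2 + 12 = 12 + 2*E**2)
s(-12)*a(8) = (-12*(-6 - 12))*(12 + 2*8**2) = (-12*(-18))*(12 + 2*64) = 216*(12 + 128) = 216*140 = 30240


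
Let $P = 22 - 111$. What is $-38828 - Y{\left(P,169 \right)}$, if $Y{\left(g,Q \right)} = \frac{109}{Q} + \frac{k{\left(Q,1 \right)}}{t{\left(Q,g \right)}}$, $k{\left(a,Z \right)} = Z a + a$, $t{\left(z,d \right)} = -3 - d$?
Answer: $- \frac{282196324}{7267} \approx -38833.0$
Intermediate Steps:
$k{\left(a,Z \right)} = a + Z a$
$P = -89$ ($P = 22 - 111 = -89$)
$Y{\left(g,Q \right)} = \frac{109}{Q} + \frac{2 Q}{-3 - g}$ ($Y{\left(g,Q \right)} = \frac{109}{Q} + \frac{Q \left(1 + 1\right)}{-3 - g} = \frac{109}{Q} + \frac{Q 2}{-3 - g} = \frac{109}{Q} + \frac{2 Q}{-3 - g}$)
$-38828 - Y{\left(P,169 \right)} = -38828 - \frac{327 - 2 \cdot 169^{2} + 109 \left(-89\right)}{169 \left(3 - 89\right)} = -38828 - \frac{327 - 57122 - 9701}{169 \left(-86\right)} = -38828 - \frac{1}{169} \left(- \frac{1}{86}\right) \left(327 - 57122 - 9701\right) = -38828 - \frac{1}{169} \left(- \frac{1}{86}\right) \left(-66496\right) = -38828 - \frac{33248}{7267} = - \frac{282196324}{7267}$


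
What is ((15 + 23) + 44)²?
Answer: 6724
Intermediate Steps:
((15 + 23) + 44)² = (38 + 44)² = 82² = 6724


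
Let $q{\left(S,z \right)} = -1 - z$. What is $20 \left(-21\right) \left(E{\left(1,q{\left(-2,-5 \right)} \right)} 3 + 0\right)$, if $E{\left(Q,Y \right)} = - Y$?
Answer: $5040$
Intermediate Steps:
$20 \left(-21\right) \left(E{\left(1,q{\left(-2,-5 \right)} \right)} 3 + 0\right) = 20 \left(-21\right) \left(- (-1 - -5) 3 + 0\right) = - 420 \left(- (-1 + 5) 3 + 0\right) = - 420 \left(\left(-1\right) 4 \cdot 3 + 0\right) = - 420 \left(\left(-4\right) 3 + 0\right) = - 420 \left(-12 + 0\right) = \left(-420\right) \left(-12\right) = 5040$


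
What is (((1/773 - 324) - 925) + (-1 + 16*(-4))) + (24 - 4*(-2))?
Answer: -990985/773 ≈ -1282.0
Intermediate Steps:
(((1/773 - 324) - 925) + (-1 + 16*(-4))) + (24 - 4*(-2)) = (((1/773 - 324) - 925) + (-1 - 64)) + (24 + 8) = ((-250451/773 - 925) - 65) + 32 = (-965476/773 - 65) + 32 = -1015721/773 + 32 = -990985/773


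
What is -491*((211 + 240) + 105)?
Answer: -272996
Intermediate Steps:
-491*((211 + 240) + 105) = -491*(451 + 105) = -491*556 = -272996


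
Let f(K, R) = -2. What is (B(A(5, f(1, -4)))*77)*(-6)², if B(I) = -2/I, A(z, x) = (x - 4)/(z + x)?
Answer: 2772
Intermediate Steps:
A(z, x) = (-4 + x)/(x + z)
(B(A(5, f(1, -4)))*77)*(-6)² = (-2*(-2 + 5)/(-4 - 2)*77)*(-6)² = (-2/(-6/3)*77)*36 = (-2/((⅓)*(-6))*77)*36 = (-2/(-2)*77)*36 = (-2*(-½)*77)*36 = (1*77)*36 = 77*36 = 2772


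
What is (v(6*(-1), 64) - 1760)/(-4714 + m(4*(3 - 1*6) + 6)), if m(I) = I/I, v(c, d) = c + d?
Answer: 1702/4713 ≈ 0.36113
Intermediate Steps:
m(I) = 1
(v(6*(-1), 64) - 1760)/(-4714 + m(4*(3 - 1*6) + 6)) = ((6*(-1) + 64) - 1760)/(-4714 + 1) = ((-6 + 64) - 1760)/(-4713) = (58 - 1760)*(-1/4713) = -1702*(-1/4713) = 1702/4713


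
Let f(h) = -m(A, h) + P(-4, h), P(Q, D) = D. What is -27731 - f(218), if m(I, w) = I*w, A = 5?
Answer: -26859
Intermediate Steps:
f(h) = -4*h (f(h) = -5*h + h = -4*h)
-27731 - f(218) = -27731 - (-4)*218 = -27731 - 1*(-872) = -27731 + 872 = -26859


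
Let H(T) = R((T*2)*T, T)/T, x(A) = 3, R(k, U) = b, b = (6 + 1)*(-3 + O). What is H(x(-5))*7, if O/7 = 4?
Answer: 1225/3 ≈ 408.33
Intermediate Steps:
O = 28 (O = 7*4 = 28)
b = 175 (b = (6 + 1)*(-3 + 28) = 7*25 = 175)
R(k, U) = 175
H(T) = 175/T
H(x(-5))*7 = (175/3)*7 = 1225/3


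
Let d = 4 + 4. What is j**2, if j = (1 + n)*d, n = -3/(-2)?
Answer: 400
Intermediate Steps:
d = 8
n = 3/2 (n = -3*(-1/2) = 3/2 ≈ 1.5000)
j = 20 (j = (1 + 3/2)*8 = (5/2)*8 = 20)
j**2 = 20**2 = 400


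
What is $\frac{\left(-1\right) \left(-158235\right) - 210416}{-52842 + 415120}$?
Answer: $- \frac{52181}{362278} \approx -0.14404$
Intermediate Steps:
$\frac{\left(-1\right) \left(-158235\right) - 210416}{-52842 + 415120} = \frac{158235 - 210416}{362278} = \left(-52181\right) \frac{1}{362278} = - \frac{52181}{362278}$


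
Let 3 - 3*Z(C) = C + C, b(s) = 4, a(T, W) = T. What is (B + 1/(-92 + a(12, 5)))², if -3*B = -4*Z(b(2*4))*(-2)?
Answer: 10182481/518400 ≈ 19.642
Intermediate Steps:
Z(C) = 1 - 2*C/3 (Z(C) = 1 - (C + C)/3 = 1 - 2*C/3)
B = 40/9 (B = -(-4*(1 - ⅔*4))*(-2)/3 = -(-4*(1 - 8/3))*(-2)/3 = -(-4*(-5/3))*(-2)/3 = -20*(-2)/9 = -⅓*(-40/3) = 40/9 ≈ 4.4444)
(B + 1/(-92 + a(12, 5)))² = (40/9 + 1/(-92 + 12))² = (40/9 + 1/(-80))² = (40/9 - 1/80)² = (3191/720)² = 10182481/518400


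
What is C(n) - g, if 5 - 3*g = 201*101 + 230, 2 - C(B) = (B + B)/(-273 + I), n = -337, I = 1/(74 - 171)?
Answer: 90588715/13241 ≈ 6841.5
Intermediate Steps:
I = -1/97 (I = 1/(-97) = -1/97 ≈ -0.010309)
C(B) = 2 + 97*B/13241 (C(B) = 2 - (B + B)/(-273 - 1/97) = 2 - 2*B/(-26482/97) = 2 - 2*B*(-97)/26482 = 2 - (-97)*B/13241 = 2 + 97*B/13241)
g = -6842 (g = 5/3 - (201*101 + 230)/3 = 5/3 - (20301 + 230)/3 = 5/3 - ⅓*20531 = 5/3 - 20531/3 = -6842)
C(n) - g = (2 + (97/13241)*(-337)) - 1*(-6842) = (2 - 32689/13241) + 6842 = -6207/13241 + 6842 = 90588715/13241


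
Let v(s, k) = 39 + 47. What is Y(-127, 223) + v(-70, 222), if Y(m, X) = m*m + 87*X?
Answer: 35616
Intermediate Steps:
Y(m, X) = m² + 87*X
v(s, k) = 86
Y(-127, 223) + v(-70, 222) = ((-127)² + 87*223) + 86 = (16129 + 19401) + 86 = 35530 + 86 = 35616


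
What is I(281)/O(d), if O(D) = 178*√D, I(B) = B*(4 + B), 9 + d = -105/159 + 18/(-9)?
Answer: -26695*I*√32754/36668 ≈ -131.76*I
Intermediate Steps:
d = -618/53 (d = -9 + (-105/159 + 18/(-9)) = -9 + (-105*1/159 + 18*(-⅑)) = -9 + (-35/53 - 2) = -9 - 141/53 = -618/53 ≈ -11.660)
I(281)/O(d) = (281*(4 + 281))/((178*√(-618/53))) = (281*285)/((178*(I*√32754/53))) = 80085/((178*I*√32754/53)) = 80085*(-I*√32754/110004) = -26695*I*√32754/36668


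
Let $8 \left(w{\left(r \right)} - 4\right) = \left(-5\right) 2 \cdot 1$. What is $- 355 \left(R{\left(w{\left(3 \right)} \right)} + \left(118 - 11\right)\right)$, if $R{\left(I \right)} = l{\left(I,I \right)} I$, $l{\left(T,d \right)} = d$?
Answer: $- \frac{650715}{16} \approx -40670.0$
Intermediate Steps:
$w{\left(r \right)} = \frac{11}{4}$ ($w{\left(r \right)} = 4 + \frac{\left(-5\right) 2 \cdot 1}{8} = 4 + \frac{\left(-10\right) 1}{8} = 4 + \frac{1}{8} \left(-10\right) = 4 - \frac{5}{4} = \frac{11}{4}$)
$R{\left(I \right)} = I^{2}$ ($R{\left(I \right)} = I I = I^{2}$)
$- 355 \left(R{\left(w{\left(3 \right)} \right)} + \left(118 - 11\right)\right) = - 355 \left(\left(\frac{11}{4}\right)^{2} + \left(118 - 11\right)\right) = - 355 \left(\frac{121}{16} + \left(118 - 11\right)\right) = - 355 \left(\frac{121}{16} + 107\right) = \left(-355\right) \frac{1833}{16} = - \frac{650715}{16}$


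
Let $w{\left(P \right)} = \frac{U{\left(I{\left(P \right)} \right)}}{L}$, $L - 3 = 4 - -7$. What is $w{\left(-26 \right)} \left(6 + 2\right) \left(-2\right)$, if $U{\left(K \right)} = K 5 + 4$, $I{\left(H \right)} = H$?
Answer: $144$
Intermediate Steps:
$L = 14$ ($L = 3 + \left(4 - -7\right) = 3 + \left(4 + 7\right) = 3 + 11 = 14$)
$U{\left(K \right)} = 4 + 5 K$ ($U{\left(K \right)} = 5 K + 4 = 4 + 5 K$)
$w{\left(P \right)} = \frac{2}{7} + \frac{5 P}{14}$ ($w{\left(P \right)} = \frac{4 + 5 P}{14} = \left(4 + 5 P\right) \frac{1}{14} = \frac{2}{7} + \frac{5 P}{14}$)
$w{\left(-26 \right)} \left(6 + 2\right) \left(-2\right) = \left(\frac{2}{7} + \frac{5}{14} \left(-26\right)\right) \left(6 + 2\right) \left(-2\right) = \left(\frac{2}{7} - \frac{65}{7}\right) 8 \left(-2\right) = \left(-9\right) \left(-16\right) = 144$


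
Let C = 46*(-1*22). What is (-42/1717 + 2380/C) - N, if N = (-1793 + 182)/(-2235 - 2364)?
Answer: -605232930/221978911 ≈ -2.7265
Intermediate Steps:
C = -1012 (C = 46*(-22) = -1012)
N = 179/511 (N = -1611/(-4599) = -1611*(-1/4599) = 179/511 ≈ 0.35029)
(-42/1717 + 2380/C) - N = (-42/1717 + 2380/(-1012)) - 1*179/511 = (-42*1/1717 + 2380*(-1/1012)) - 179/511 = (-42/1717 - 595/253) - 179/511 = -1032241/434401 - 179/511 = -605232930/221978911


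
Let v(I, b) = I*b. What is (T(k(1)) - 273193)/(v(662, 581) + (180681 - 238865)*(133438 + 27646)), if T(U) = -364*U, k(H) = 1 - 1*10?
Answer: 269917/9372126834 ≈ 2.8800e-5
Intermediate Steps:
k(H) = -9 (k(H) = 1 - 10 = -9)
(T(k(1)) - 273193)/(v(662, 581) + (180681 - 238865)*(133438 + 27646)) = (-364*(-9) - 273193)/(662*581 + (180681 - 238865)*(133438 + 27646)) = (3276 - 273193)/(384622 - 58184*161084) = -269917/(384622 - 9372511456) = -269917/(-9372126834) = -269917*(-1/9372126834) = 269917/9372126834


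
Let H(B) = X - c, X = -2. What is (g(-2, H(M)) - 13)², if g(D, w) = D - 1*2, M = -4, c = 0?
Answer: 289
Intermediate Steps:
H(B) = -2 (H(B) = -2 - 1*0 = -2 + 0 = -2)
g(D, w) = -2 + D (g(D, w) = D - 2 = -2 + D)
(g(-2, H(M)) - 13)² = ((-2 - 2) - 13)² = (-4 - 13)² = (-17)² = 289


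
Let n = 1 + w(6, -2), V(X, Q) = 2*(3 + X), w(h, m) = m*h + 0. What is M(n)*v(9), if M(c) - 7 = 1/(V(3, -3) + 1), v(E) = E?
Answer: 828/13 ≈ 63.692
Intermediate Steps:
w(h, m) = h*m (w(h, m) = h*m + 0 = h*m)
V(X, Q) = 6 + 2*X
n = -11 (n = 1 + 6*(-2) = 1 - 12 = -11)
M(c) = 92/13 (M(c) = 7 + 1/((6 + 2*3) + 1) = 7 + 1/((6 + 6) + 1) = 7 + 1/(12 + 1) = 7 + 1/13 = 92/13)
M(n)*v(9) = (92/13)*9 = 828/13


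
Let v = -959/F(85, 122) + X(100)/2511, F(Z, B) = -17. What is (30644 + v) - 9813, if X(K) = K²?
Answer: 891790946/42687 ≈ 20891.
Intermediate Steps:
v = 2578049/42687 (v = -959/(-17) + 100²/2511 = -959*(-1/17) + 10000*(1/2511) = 959/17 + 10000/2511 = 2578049/42687 ≈ 60.394)
(30644 + v) - 9813 = (30644 + 2578049/42687) - 9813 = 1310678477/42687 - 9813 = 891790946/42687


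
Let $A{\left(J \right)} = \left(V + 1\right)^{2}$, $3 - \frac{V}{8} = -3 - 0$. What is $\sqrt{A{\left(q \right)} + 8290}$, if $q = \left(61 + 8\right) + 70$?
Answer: $\sqrt{10691} \approx 103.4$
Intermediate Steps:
$V = 48$ ($V = 24 - 8 \left(-3 - 0\right) = 24 - 8 \left(-3 + 0\right) = 24 - -24 = 24 + 24 = 48$)
$q = 139$ ($q = 69 + 70 = 139$)
$A{\left(J \right)} = 2401$ ($A{\left(J \right)} = \left(48 + 1\right)^{2} = 49^{2} = 2401$)
$\sqrt{A{\left(q \right)} + 8290} = \sqrt{2401 + 8290} = \sqrt{10691}$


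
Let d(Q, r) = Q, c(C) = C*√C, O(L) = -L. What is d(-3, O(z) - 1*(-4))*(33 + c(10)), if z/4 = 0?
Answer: -99 - 30*√10 ≈ -193.87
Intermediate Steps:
z = 0 (z = 4*0 = 0)
c(C) = C^(3/2)
d(-3, O(z) - 1*(-4))*(33 + c(10)) = -3*(33 + 10^(3/2)) = -3*(33 + 10*√10) = -99 - 30*√10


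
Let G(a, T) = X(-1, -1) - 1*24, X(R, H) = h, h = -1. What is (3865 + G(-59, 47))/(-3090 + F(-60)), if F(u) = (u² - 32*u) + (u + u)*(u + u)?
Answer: 128/561 ≈ 0.22816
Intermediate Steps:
X(R, H) = -1
G(a, T) = -25 (G(a, T) = -1 - 1*24 = -1 - 24 = -25)
F(u) = -32*u + 5*u² (F(u) = (u² - 32*u) + (2*u)*(2*u) = (u² - 32*u) + 4*u² = -32*u + 5*u²)
(3865 + G(-59, 47))/(-3090 + F(-60)) = (3865 - 25)/(-3090 - 60*(-32 + 5*(-60))) = 3840/(-3090 - 60*(-32 - 300)) = 3840/(-3090 - 60*(-332)) = 3840/(-3090 + 19920) = 3840/16830 = 3840*(1/16830) = 128/561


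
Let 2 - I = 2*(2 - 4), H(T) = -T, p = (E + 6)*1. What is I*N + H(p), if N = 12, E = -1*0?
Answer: 66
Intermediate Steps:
E = 0
p = 6 (p = (0 + 6)*1 = 6*1 = 6)
I = 6 (I = 2 - 2*(2 - 4) = 2 - 2*(-2) = 2 - 1*(-4) = 2 + 4 = 6)
I*N + H(p) = 6*12 - 1*6 = 72 - 6 = 66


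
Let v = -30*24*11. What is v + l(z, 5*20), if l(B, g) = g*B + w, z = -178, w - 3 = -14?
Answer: -25731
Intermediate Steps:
w = -11 (w = 3 - 14 = -11)
l(B, g) = -11 + B*g (l(B, g) = g*B - 11 = B*g - 11 = -11 + B*g)
v = -7920 (v = -720*11 = -7920)
v + l(z, 5*20) = -7920 + (-11 - 890*20) = -7920 + (-11 - 178*100) = -7920 + (-11 - 17800) = -7920 - 17811 = -25731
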